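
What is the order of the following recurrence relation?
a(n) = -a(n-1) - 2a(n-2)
The order is the largest lag k for which a(n-k) appears. Here the deepest term is a(n-2), so the order is 2.

Order 2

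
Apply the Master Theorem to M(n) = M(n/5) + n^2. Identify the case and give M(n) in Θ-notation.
Master Theorem template: M(n) = a·M(n/b) + f(n).
Here: a=1, b=5, f(n)=n^2
Compute log_b(a) = log_5(1) = 0.
f(n) = n^2 = Ω(n^(0+ε)) with ε = 2, and the regularity condition holds (a·f(n/b) = (a/b^2)·f(n) with a/b^2 = 5^-2 < 1). Case 3: M(n) = Θ(f(n)) = Θ(n^2).

Case 3: M(n) = Θ(n^2)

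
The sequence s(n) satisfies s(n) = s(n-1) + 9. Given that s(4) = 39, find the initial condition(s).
s(4) = s(0) + 4·9, so s(0) = 39 - 36 = 3.

s(0) = 3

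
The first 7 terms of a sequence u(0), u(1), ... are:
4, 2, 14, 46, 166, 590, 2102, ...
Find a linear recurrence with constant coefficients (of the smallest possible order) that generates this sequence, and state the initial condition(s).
Look for the lowest-order linear relation among consecutive terms.
Observation: u(n) - 3·u(n-1) - (2)·u(n-2) = 0 holds for the shown terms, and no order-1 relation u(n) = α·u(n-1) + β fits.
Check at n=3: 3·14 + (2)·2 = 46. ✓

u(n) = 3u(n-1) + 2u(n-2), u(0) = 4, u(1) = 2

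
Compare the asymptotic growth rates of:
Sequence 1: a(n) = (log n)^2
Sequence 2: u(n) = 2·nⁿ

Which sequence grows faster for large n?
Comparing growth rates:
Growth-rate hierarchy: log n ≺ any polynomial ≺ any exponential cⁿ (c>1) ≺ n! ≺ nⁿ.
super-exponential nⁿ dominates polylogarithmic (log n)^2 asymptotically.

u(n) grows faster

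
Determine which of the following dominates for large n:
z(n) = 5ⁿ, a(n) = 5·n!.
Comparing growth rates:
Growth-rate hierarchy: log n ≺ any polynomial ≺ any exponential cⁿ (c>1) ≺ n! ≺ nⁿ.
factorial dominates exponential base 5 asymptotically.

a(n) grows faster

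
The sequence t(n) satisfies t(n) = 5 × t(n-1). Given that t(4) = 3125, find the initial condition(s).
In general t(n) = 5ⁿ · t(0). At n = 4: t(0) = t(4) / 5^4 = 3125 / 625 = 5.

t(0) = 5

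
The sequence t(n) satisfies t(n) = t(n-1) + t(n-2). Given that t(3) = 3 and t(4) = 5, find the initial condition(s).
Work backwards using t(k) = t(k+2) - t(k+1):
t(2) = t(4) - t(3) = 5 - 3 = 2
t(1) = t(3) - t(2) = 3 - 2 = 1
t(0) = t(2) - t(1) = 2 - 1 = 1

t(0) = 1, t(1) = 1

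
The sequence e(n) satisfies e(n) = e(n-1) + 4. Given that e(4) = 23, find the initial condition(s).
e(4) = e(0) + 4·4, so e(0) = 23 - 16 = 7.

e(0) = 7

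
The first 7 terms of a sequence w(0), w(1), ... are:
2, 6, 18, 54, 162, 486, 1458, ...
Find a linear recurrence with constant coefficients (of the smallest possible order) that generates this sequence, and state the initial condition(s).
Look for the lowest-order linear relation among consecutive terms.
Observation: each term is 3× the previous.
Check at n=2: 3·6 = 18. ✓

w(n) = 3 × w(n-1), w(0) = 2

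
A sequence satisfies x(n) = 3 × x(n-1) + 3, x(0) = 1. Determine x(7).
Computing step by step:
x(0) = 1
x(1) = 3 × 1 + 3 = 6
x(2) = 3 × 6 + 3 = 21
x(3) = 3 × 21 + 3 = 66
x(4) = 3 × 66 + 3 = 201
x(5) = 3 × 201 + 3 = 606
x(6) = 3 × 606 + 3 = 1821
x(7) = 3 × 1821 + 3 = 5466

5466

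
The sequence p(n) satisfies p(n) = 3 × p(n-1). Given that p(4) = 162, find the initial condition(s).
In general p(n) = 3ⁿ · p(0). At n = 4: p(0) = p(4) / 3^4 = 162 / 81 = 2.

p(0) = 2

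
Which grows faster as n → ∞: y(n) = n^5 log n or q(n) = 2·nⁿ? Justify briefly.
Comparing growth rates:
Growth-rate hierarchy: log n ≺ any polynomial ≺ any exponential cⁿ (c>1) ≺ n! ≺ nⁿ.
super-exponential nⁿ dominates polynomial degree 5 (with log factor) asymptotically.

q(n) grows faster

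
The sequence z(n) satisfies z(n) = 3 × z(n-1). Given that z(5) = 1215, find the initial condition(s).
In general z(n) = 3ⁿ · z(0). At n = 5: z(0) = z(5) / 3^5 = 1215 / 243 = 5.

z(0) = 5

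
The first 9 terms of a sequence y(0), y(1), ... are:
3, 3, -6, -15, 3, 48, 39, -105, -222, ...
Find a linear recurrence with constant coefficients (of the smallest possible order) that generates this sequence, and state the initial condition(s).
Look for the lowest-order linear relation among consecutive terms.
Observation: y(n) - 1·y(n-1) - (-3)·y(n-2) = 0 holds for the shown terms, and no order-1 relation y(n) = α·y(n-1) + β fits.
Check at n=3: 1·-6 + (-3)·3 = -15. ✓

y(n) = y(n-1) - 3y(n-2), y(0) = 3, y(1) = 3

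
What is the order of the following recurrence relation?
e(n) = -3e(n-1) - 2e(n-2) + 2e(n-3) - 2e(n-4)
The order is the largest lag k for which e(n-k) appears. Here the deepest term is e(n-4), so the order is 4.

Order 4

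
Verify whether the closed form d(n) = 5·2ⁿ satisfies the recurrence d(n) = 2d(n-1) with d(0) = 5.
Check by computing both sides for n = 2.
From the recurrence with d(0) = 5:
  d(0) = 5, d(1) = 10, d(2) = 20
  so the recurrence gives d(2) = 20.
From the proposed closed form d(n) = 5·2ⁿ:
  d(2) = 20.
Both sides give 20 at n = 2, and the initial condition(s) match, so the closed form is consistent.

Yes, the closed form is correct.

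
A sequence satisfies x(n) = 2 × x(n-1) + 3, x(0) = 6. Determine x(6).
Computing step by step:
x(0) = 6
x(1) = 2 × 6 + 3 = 15
x(2) = 2 × 15 + 3 = 33
x(3) = 2 × 33 + 3 = 69
x(4) = 2 × 69 + 3 = 141
x(5) = 2 × 141 + 3 = 285
x(6) = 2 × 285 + 3 = 573

573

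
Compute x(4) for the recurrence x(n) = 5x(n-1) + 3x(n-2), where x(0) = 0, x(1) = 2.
Computing the sequence terms:
0, 2, 10, 56, 310

310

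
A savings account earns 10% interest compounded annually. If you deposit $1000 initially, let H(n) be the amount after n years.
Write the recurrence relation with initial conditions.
Each year the balance grows by 10%, i.e. is multiplied by 1 + 10/100 = 1.1, so H(n) = 1.1 × H(n-1). The initial deposit gives H(0) = 1000.
Unrolling gives the closed form H(n) = 1000 × (1.1)ⁿ.

H(n) = 1.1 × H(n-1), H(0) = 1000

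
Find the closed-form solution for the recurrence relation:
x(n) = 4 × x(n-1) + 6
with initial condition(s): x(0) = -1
Recurrence: x(n) = 4 × x(n-1) + 6, initial: x(0) = -1.
Try x(n) = A·4ⁿ + C. Substituting: A·4ⁿ + C = 4(A·4ⁿ⁻¹ + C) + 6 = A·4ⁿ + 4C + 6, so C = 4C + 6, giving C = -2. Then x(0) = A - 2 = -1 gives A = 1.

x(n) = 4ⁿ - 2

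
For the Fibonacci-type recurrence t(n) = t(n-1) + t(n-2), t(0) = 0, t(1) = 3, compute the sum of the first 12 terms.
Computing the sequence terms: 0, 3, 3, 6, 9, 15, 24, 39, 63, 102, 165, 267
Adding these values together:

696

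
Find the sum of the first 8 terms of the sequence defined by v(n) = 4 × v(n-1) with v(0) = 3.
Computing the sequence terms: 3, 12, 48, 192, 768, 3072, 12288, 49152
Adding these values together:

65535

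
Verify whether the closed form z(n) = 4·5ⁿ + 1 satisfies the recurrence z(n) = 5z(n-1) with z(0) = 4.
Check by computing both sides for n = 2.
From the recurrence with z(0) = 4:
  z(0) = 4, z(1) = 20, z(2) = 100
  so the recurrence gives z(2) = 100.
From the proposed closed form z(n) = 4·5ⁿ + 1:
  z(2) = 101.
The recurrence gives 100 but the closed form gives 101, so the closed form does not satisfy the recurrence.

No, the closed form is incorrect.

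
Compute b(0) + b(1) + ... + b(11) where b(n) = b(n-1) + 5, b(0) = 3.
Computing the sequence terms: 3, 8, 13, 18, 23, 28, 33, 38, 43, 48, 53, 58
Adding these values together:

366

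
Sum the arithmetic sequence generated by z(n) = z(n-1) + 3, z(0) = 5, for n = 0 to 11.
Computing the sequence terms: 5, 8, 11, 14, 17, 20, 23, 26, 29, 32, 35, 38
Adding these values together:

258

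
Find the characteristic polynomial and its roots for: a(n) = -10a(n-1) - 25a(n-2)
Substitute a(n) = rⁿ and divide through by rⁿ⁻²: r² + 10r + 25 = 0
Factor: (r + 5)² = 0, so r = -5 (double root).
General solution: a(n) = (A + Bn)·(-5)ⁿ

Characteristic: r² + 10r + 25 = 0, Roots: r = -5 (double root)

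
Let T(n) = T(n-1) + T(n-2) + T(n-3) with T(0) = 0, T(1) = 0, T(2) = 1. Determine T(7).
Computing the sequence terms:
0, 0, 1, 1, 2, 4, 7, 13

13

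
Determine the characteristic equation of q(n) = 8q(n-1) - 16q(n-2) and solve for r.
Substitute q(n) = rⁿ and divide through by rⁿ⁻²: r² - 8r + 16 = 0
Factor: (r - 4)² = 0, so r = 4 (double root).
General solution: q(n) = (A + Bn)·4ⁿ

Characteristic: r² - 8r + 16 = 0, Roots: r = 4 (double root)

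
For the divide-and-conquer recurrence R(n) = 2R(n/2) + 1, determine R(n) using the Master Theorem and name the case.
Master Theorem template: R(n) = a·R(n/b) + f(n).
Here: a=2, b=2, f(n)=1
Compute log_b(a) = log_2(2) = 1.
f(n) = 1 = O(n^(1-ε)) with ε = 1. Case 1: R(n) = Θ(n^log_b(a)) = Θ(n).

Case 1: R(n) = Θ(n)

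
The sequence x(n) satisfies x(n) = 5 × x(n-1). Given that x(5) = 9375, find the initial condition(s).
In general x(n) = 5ⁿ · x(0). At n = 5: x(0) = x(5) / 5^5 = 9375 / 3125 = 3.

x(0) = 3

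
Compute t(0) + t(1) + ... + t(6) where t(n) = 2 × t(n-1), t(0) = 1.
Computing the sequence terms: 1, 2, 4, 8, 16, 32, 64
Adding these values together:

127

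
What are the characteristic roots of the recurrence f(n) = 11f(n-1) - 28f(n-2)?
Substitute f(n) = rⁿ and divide through by rⁿ⁻²: r² - 11r + 28 = 0
Factor: (r - 7)(r - 4) = 0, so r = 7, 4.
General solution: f(n) = A·7ⁿ + B·4ⁿ

Characteristic: r² - 11r + 28 = 0, Roots: r = 7, 4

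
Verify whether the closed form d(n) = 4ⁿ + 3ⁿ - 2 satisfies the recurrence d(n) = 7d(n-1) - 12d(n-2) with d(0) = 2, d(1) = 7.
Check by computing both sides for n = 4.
From the recurrence with d(0) = 2, d(1) = 7:
  d(0) = 2, d(1) = 7, d(2) = 25, d(3) = 91, d(4) = 337
  so the recurrence gives d(4) = 337.
From the proposed closed form d(n) = 4ⁿ + 3ⁿ - 2:
  d(4) = 335.
The recurrence gives 337 but the closed form gives 335, so the closed form does not satisfy the recurrence.

No, the closed form is incorrect.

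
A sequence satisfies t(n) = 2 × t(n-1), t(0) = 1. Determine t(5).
Computing step by step:
t(0) = 1
t(1) = 2 × 1 = 2
t(2) = 2 × 2 = 4
t(3) = 2 × 4 = 8
t(4) = 2 × 8 = 16
t(5) = 2 × 16 = 32

32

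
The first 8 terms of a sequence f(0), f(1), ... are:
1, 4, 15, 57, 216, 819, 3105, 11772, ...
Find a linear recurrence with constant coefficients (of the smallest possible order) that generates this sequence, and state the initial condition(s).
Look for the lowest-order linear relation among consecutive terms.
Observation: f(n) - 3·f(n-1) - (3)·f(n-2) = 0 holds for the shown terms, and no order-1 relation f(n) = α·f(n-1) + β fits.
Check at n=3: 3·15 + (3)·4 = 57. ✓

f(n) = 3f(n-1) + 3f(n-2), f(0) = 1, f(1) = 4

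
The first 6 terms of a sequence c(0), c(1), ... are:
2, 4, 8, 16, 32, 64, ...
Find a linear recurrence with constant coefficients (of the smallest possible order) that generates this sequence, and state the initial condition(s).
Look for the lowest-order linear relation among consecutive terms.
Observation: each term is 2× the previous.
Check at n=2: 2·4 = 8. ✓

c(n) = 2 × c(n-1), c(0) = 2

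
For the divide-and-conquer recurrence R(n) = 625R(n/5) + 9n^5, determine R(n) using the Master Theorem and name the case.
Master Theorem template: R(n) = a·R(n/b) + f(n).
Here: a=625, b=5, f(n)=9n^5
Compute log_b(a) = log_5(625) = 4.
f(n) = 9n^5 = Ω(n^(4+ε)) with ε = 1, and the regularity condition holds (a·f(n/b) = (a/b^5)·f(n) with a/b^5 = 5^-1 < 1). Case 3: R(n) = Θ(f(n)) = Θ(n^5).

Case 3: R(n) = Θ(n^5)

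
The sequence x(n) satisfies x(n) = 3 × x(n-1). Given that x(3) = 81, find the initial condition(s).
In general x(n) = 3ⁿ · x(0). At n = 3: x(0) = x(3) / 3^3 = 81 / 27 = 3.

x(0) = 3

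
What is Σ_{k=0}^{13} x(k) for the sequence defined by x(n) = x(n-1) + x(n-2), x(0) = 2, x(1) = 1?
Computing the sequence terms: 2, 1, 3, 4, 7, 11, 18, 29, 47, 76, 123, 199, 322, 521
Adding these values together:

1363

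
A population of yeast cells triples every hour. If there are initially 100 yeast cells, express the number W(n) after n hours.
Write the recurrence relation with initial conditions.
Each hour multiplies the count by 3, so the count after n hours depends only on the count after n-1 hours: W(n) = 3 × W(n-1). The starting count gives W(0) = 100.
Unrolling n times gives the closed form W(n) = 100 × 3ⁿ.

W(n) = 3 × W(n-1), W(0) = 100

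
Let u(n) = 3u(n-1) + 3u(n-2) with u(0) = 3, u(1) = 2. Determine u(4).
Computing the sequence terms:
3, 2, 15, 51, 198

198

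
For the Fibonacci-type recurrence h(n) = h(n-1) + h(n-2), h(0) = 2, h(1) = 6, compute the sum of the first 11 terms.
Computing the sequence terms: 2, 6, 8, 14, 22, 36, 58, 94, 152, 246, 398
Adding these values together:

1036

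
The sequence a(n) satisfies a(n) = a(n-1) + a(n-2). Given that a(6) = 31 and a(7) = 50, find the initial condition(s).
Work backwards using a(k) = a(k+2) - a(k+1):
a(5) = a(7) - a(6) = 50 - 31 = 19
a(4) = a(6) - a(5) = 31 - 19 = 12
a(3) = a(5) - a(4) = 19 - 12 = 7
a(2) = a(4) - a(3) = 12 - 7 = 5
a(1) = a(3) - a(2) = 7 - 5 = 2
a(0) = a(2) - a(1) = 5 - 2 = 3

a(0) = 3, a(1) = 2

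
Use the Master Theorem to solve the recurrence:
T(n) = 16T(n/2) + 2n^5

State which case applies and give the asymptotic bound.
Master Theorem template: T(n) = a·T(n/b) + f(n).
Here: a=16, b=2, f(n)=2n^5
Compute log_b(a) = log_2(16) = 4.
f(n) = 2n^5 = Ω(n^(4+ε)) with ε = 1, and the regularity condition holds (a·f(n/b) = (a/b^5)·f(n) with a/b^5 = 2^-1 < 1). Case 3: T(n) = Θ(f(n)) = Θ(n^5).

Case 3: T(n) = Θ(n^5)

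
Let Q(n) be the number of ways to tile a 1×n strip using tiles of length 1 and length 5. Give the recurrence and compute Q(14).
Condition on the last tile: it has length 1 (leaving a 1×(n-1) strip) or length 5 (leaving a 1×(n-5) strip), so Q(n) = Q(n-1) + Q(n-5) (order-5 linear recurrence).
For 0 ≤ i < 5 only unit tiles fit, so Q(i) = 1.
Iterating the recurrence: Q(5) = 2, Q(6) = 3, Q(7) = 4, Q(8) = 5, Q(9) = 6, Q(10) = 8, Q(11) = 11, Q(12) = 15, Q(13) = 20, Q(14) = 26.

Q(n) = Q(n-1) + Q(n-5), with Q(i) = 1 for 0 ≤ i < 5; Q(14) = 26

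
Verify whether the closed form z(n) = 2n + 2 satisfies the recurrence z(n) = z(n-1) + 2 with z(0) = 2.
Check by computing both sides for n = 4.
From the recurrence with z(0) = 2:
  z(0) = 2, z(1) = 4, z(2) = 6, z(3) = 8, z(4) = 10
  so the recurrence gives z(4) = 10.
From the proposed closed form z(n) = 2n + 2:
  z(4) = 10.
Both sides give 10 at n = 4, and the initial condition(s) match, so the closed form is consistent.

Yes, the closed form is correct.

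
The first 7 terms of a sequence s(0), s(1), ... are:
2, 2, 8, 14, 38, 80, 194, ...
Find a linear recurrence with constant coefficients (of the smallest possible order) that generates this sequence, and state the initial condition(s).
Look for the lowest-order linear relation among consecutive terms.
Observation: s(n) - 1·s(n-1) - (3)·s(n-2) = 0 holds for the shown terms, and no order-1 relation s(n) = α·s(n-1) + β fits.
Check at n=3: 1·8 + (3)·2 = 14. ✓

s(n) = s(n-1) + 3s(n-2), s(0) = 2, s(1) = 2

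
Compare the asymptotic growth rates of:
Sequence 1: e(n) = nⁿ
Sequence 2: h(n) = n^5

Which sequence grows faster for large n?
Comparing growth rates:
Growth-rate hierarchy: log n ≺ any polynomial ≺ any exponential cⁿ (c>1) ≺ n! ≺ nⁿ.
super-exponential nⁿ dominates polynomial degree 5 asymptotically.

e(n) grows faster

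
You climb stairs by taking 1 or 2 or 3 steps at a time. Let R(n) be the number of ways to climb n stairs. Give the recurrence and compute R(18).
Condition on the size of the last step (1 to 3): before it there were n-1, …, n-3 stairs climbed, and these cases are disjoint, so R(n) = R(n-1) + R(n-2) + R(n-3) (order-3 linear recurrence).
Initial conditions by direct count (compositions of i into parts ≤ 3): R(1) = 1; R(2) = 2; R(3) = 4.
Iterating the recurrence: R(4) = 7, R(5) = 13, R(6) = 24, R(7) = 44, R(8) = 81, R(9) = 149, R(10) = 274, R(11) = 504, R(12) = 927, R(13) = 1705, R(14) = 3136, R(15) = 5768, R(16) = 10609, R(17) = 19513, R(18) = 35890.

R(n) = R(n-1) + R(n-2) + R(n-3), R(1) = 1, R(2) = 2, R(3) = 4; R(18) = 35890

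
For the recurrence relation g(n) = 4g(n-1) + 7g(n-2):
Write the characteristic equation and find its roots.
Substitute g(n) = rⁿ and divide through by rⁿ⁻²: r² - 4r - 7 = 0
Discriminant: 4² + 4·7 = 44, not a perfect square, so by the quadratic formula r = (4 ± √44)/2.
General solution: g(n) = A·r₁ⁿ + B·r₂ⁿ where r₁,r₂ = (4 ± √44)/2

Characteristic: r² - 4r - 7 = 0, Roots: r = (4 ± √44)/2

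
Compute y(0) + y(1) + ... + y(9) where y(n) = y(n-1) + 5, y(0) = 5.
Computing the sequence terms: 5, 10, 15, 20, 25, 30, 35, 40, 45, 50
Adding these values together:

275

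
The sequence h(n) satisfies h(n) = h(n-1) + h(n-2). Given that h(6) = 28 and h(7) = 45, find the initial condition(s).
Work backwards using h(k) = h(k+2) - h(k+1):
h(5) = h(7) - h(6) = 45 - 28 = 17
h(4) = h(6) - h(5) = 28 - 17 = 11
h(3) = h(5) - h(4) = 17 - 11 = 6
h(2) = h(4) - h(3) = 11 - 6 = 5
h(1) = h(3) - h(2) = 6 - 5 = 1
h(0) = h(2) - h(1) = 5 - 1 = 4

h(0) = 4, h(1) = 1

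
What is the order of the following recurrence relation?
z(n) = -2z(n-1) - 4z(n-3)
The order is the largest lag k for which z(n-k) appears. Here the deepest term is z(n-3), so the order is 3.

Order 3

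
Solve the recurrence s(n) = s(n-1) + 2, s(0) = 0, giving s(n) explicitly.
Recurrence: s(n) = s(n-1) + 2, initial: s(0) = 0.
Each step adds 2, so s(n) = s(0) + 2n = 2n.

s(n) = 2n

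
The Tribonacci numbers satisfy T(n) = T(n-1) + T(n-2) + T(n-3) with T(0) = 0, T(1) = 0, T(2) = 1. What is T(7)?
Computing the sequence terms:
0, 0, 1, 1, 2, 4, 7, 13

13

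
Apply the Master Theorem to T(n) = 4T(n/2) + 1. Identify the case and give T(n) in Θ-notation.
Master Theorem template: T(n) = a·T(n/b) + f(n).
Here: a=4, b=2, f(n)=1
Compute log_b(a) = log_2(4) = 2.
f(n) = 1 = O(n^(2-ε)) with ε = 2. Case 1: T(n) = Θ(n^log_b(a)) = Θ(n^2).

Case 1: T(n) = Θ(n^2)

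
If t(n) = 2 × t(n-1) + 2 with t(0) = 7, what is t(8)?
Computing step by step:
t(0) = 7
t(1) = 2 × 7 + 2 = 16
t(2) = 2 × 16 + 2 = 34
t(3) = 2 × 34 + 2 = 70
t(4) = 2 × 70 + 2 = 142
t(5) = 2 × 142 + 2 = 286
t(6) = 2 × 286 + 2 = 574
t(7) = 2 × 574 + 2 = 1150
t(8) = 2 × 1150 + 2 = 2302

2302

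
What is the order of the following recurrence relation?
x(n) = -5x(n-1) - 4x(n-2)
The order is the largest lag k for which x(n-k) appears. Here the deepest term is x(n-2), so the order is 2.

Order 2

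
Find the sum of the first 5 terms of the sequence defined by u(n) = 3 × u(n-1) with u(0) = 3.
Computing the sequence terms: 3, 9, 27, 81, 243
Adding these values together:

363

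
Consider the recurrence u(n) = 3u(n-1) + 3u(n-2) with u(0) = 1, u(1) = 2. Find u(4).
Computing the sequence terms:
1, 2, 9, 33, 126

126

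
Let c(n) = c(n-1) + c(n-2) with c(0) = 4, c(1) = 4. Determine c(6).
Computing the sequence terms:
4, 4, 8, 12, 20, 32, 52

52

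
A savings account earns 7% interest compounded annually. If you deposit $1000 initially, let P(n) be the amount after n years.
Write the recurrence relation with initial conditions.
Each year the balance grows by 7%, i.e. is multiplied by 1 + 7/100 = 1.07, so P(n) = 1.07 × P(n-1). The initial deposit gives P(0) = 1000.
Unrolling gives the closed form P(n) = 1000 × (1.07)ⁿ.

P(n) = 1.07 × P(n-1), P(0) = 1000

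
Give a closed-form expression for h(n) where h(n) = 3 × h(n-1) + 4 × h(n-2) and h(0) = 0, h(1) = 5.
Recurrence: h(n) = 3 × h(n-1) + 4 × h(n-2), initial: h(0) = 0, h(1) = 5.
Characteristic equation: r² - 3r - 4 = 0, which factors as (r - 4)(r + 1) = 0, so r = 4, -1. General solution h(n) = A·4ⁿ + B·(-1)ⁿ. From h(0) = 0: A + B = 0. From h(1) = 5: 4A - 1B = 5. Solving gives A = 1, B = -1.

h(n) = 4ⁿ - (-1)ⁿ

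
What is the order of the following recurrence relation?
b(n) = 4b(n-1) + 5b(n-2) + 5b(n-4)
The order is the largest lag k for which b(n-k) appears. Here the deepest term is b(n-4), so the order is 4.

Order 4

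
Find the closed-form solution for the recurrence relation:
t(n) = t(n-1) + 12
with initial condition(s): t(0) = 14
Recurrence: t(n) = t(n-1) + 12, initial: t(0) = 14.
Each step adds 12, so t(n) = t(0) + 12n = 12n + 14.

t(n) = 12n + 14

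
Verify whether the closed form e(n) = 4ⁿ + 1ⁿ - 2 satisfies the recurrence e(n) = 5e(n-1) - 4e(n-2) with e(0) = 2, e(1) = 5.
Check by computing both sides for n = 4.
From the recurrence with e(0) = 2, e(1) = 5:
  e(0) = 2, e(1) = 5, e(2) = 17, e(3) = 65, e(4) = 257
  so the recurrence gives e(4) = 257.
From the proposed closed form e(n) = 4ⁿ + 1ⁿ - 2:
  e(4) = 255.
The recurrence gives 257 but the closed form gives 255, so the closed form does not satisfy the recurrence.

No, the closed form is incorrect.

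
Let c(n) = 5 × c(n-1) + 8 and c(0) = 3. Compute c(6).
Computing step by step:
c(0) = 3
c(1) = 5 × 3 + 8 = 23
c(2) = 5 × 23 + 8 = 123
c(3) = 5 × 123 + 8 = 623
c(4) = 5 × 623 + 8 = 3123
c(5) = 5 × 3123 + 8 = 15623
c(6) = 5 × 15623 + 8 = 78123

78123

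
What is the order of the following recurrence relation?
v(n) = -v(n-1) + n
The order is the largest lag k for which v(n-k) appears. Here the deepest term is v(n-1) (the n term is non-homogeneous and does not affect the order), so the order is 1.

Order 1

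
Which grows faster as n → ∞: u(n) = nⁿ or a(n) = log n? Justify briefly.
Comparing growth rates:
Growth-rate hierarchy: log n ≺ any polynomial ≺ any exponential cⁿ (c>1) ≺ n! ≺ nⁿ.
super-exponential nⁿ dominates logarithmic asymptotically.

u(n) grows faster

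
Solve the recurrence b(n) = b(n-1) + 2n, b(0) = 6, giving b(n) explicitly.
Recurrence: b(n) = b(n-1) + 2n, initial: b(0) = 6.
Telescoping: b(n) = b(0) + 2·Σᵢ₌₁ⁿ i = 6 + 2·n(n+1)/2.

b(n) = 2·n(n+1)/2 + 6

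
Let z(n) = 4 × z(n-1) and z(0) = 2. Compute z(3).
Computing step by step:
z(0) = 2
z(1) = 4 × 2 = 8
z(2) = 4 × 8 = 32
z(3) = 4 × 32 = 128

128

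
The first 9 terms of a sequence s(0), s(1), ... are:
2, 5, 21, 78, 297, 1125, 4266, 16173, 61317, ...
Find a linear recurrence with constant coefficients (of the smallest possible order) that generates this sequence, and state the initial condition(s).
Look for the lowest-order linear relation among consecutive terms.
Observation: s(n) - 3·s(n-1) - (3)·s(n-2) = 0 holds for the shown terms, and no order-1 relation s(n) = α·s(n-1) + β fits.
Check at n=3: 3·21 + (3)·5 = 78. ✓

s(n) = 3s(n-1) + 3s(n-2), s(0) = 2, s(1) = 5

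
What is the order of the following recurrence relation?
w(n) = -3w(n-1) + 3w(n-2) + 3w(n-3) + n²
The order is the largest lag k for which w(n-k) appears. Here the deepest term is w(n-3) (the n² term is non-homogeneous and does not affect the order), so the order is 3.

Order 3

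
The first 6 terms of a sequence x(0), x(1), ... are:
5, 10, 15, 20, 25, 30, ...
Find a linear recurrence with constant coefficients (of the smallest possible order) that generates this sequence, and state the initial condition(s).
Look for the lowest-order linear relation among consecutive terms.
Observation: consecutive differences are constant (= 5).
Check at n=2: 1·10 + 5 = 15. ✓

x(n) = x(n-1) + 5, x(0) = 5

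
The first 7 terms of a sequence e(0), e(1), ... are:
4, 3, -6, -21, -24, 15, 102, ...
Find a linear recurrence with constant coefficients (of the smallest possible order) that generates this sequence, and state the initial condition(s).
Look for the lowest-order linear relation among consecutive terms.
Observation: e(n) - 2·e(n-1) - (-3)·e(n-2) = 0 holds for the shown terms, and no order-1 relation e(n) = α·e(n-1) + β fits.
Check at n=3: 2·-6 + (-3)·3 = -21. ✓

e(n) = 2e(n-1) - 3e(n-2), e(0) = 4, e(1) = 3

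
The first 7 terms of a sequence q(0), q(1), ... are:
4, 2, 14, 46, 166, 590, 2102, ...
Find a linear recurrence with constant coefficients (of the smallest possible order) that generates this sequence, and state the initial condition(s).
Look for the lowest-order linear relation among consecutive terms.
Observation: q(n) - 3·q(n-1) - (2)·q(n-2) = 0 holds for the shown terms, and no order-1 relation q(n) = α·q(n-1) + β fits.
Check at n=3: 3·14 + (2)·2 = 46. ✓

q(n) = 3q(n-1) + 2q(n-2), q(0) = 4, q(1) = 2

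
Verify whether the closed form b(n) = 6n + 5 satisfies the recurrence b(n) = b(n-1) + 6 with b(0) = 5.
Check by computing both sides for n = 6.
From the recurrence with b(0) = 5:
  b(0) = 5, b(1) = 11, b(2) = 17, b(3) = 23, b(4) = 29, b(5) = 35, b(6) = 41
  so the recurrence gives b(6) = 41.
From the proposed closed form b(n) = 6n + 5:
  b(6) = 41.
Both sides give 41 at n = 6, and the initial condition(s) match, so the closed form is consistent.

Yes, the closed form is correct.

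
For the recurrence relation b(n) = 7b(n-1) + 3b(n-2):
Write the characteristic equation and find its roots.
Substitute b(n) = rⁿ and divide through by rⁿ⁻²: r² - 7r - 3 = 0
Discriminant: 7² + 4·3 = 61, not a perfect square, so by the quadratic formula r = (7 ± √61)/2.
General solution: b(n) = A·r₁ⁿ + B·r₂ⁿ where r₁,r₂ = (7 ± √61)/2

Characteristic: r² - 7r - 3 = 0, Roots: r = (7 ± √61)/2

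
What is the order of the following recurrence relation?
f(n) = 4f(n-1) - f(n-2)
The order is the largest lag k for which f(n-k) appears. Here the deepest term is f(n-2), so the order is 2.

Order 2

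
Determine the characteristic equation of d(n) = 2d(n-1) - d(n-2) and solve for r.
Substitute d(n) = rⁿ and divide through by rⁿ⁻²: r² - 2r + 1 = 0
Factor: (r - 1)² = 0, so r = 1 (double root).
General solution: d(n) = (A + Bn)·1ⁿ

Characteristic: r² - 2r + 1 = 0, Roots: r = 1 (double root)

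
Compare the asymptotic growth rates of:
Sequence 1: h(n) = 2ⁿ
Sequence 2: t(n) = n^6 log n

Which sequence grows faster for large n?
Comparing growth rates:
Growth-rate hierarchy: log n ≺ any polynomial ≺ any exponential cⁿ (c>1) ≺ n! ≺ nⁿ.
exponential base 2 dominates polynomial degree 6 (with log factor) asymptotically.

h(n) grows faster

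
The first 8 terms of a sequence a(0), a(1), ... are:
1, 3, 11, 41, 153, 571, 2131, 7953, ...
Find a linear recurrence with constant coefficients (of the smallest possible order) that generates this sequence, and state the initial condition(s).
Look for the lowest-order linear relation among consecutive terms.
Observation: a(n) - 4·a(n-1) - (-1)·a(n-2) = 0 holds for the shown terms, and no order-1 relation a(n) = α·a(n-1) + β fits.
Check at n=3: 4·11 + (-1)·3 = 41. ✓

a(n) = 4a(n-1) - a(n-2), a(0) = 1, a(1) = 3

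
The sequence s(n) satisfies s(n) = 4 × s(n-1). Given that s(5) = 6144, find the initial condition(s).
In general s(n) = 4ⁿ · s(0). At n = 5: s(0) = s(5) / 4^5 = 6144 / 1024 = 6.

s(0) = 6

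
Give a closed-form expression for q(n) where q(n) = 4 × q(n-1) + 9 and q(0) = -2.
Recurrence: q(n) = 4 × q(n-1) + 9, initial: q(0) = -2.
Try q(n) = A·4ⁿ + C. Substituting: A·4ⁿ + C = 4(A·4ⁿ⁻¹ + C) + 9 = A·4ⁿ + 4C + 9, so C = 4C + 9, giving C = -3. Then q(0) = A - 3 = -2 gives A = 1.

q(n) = 4ⁿ - 3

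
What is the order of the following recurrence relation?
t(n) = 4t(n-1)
The order is the largest lag k for which t(n-k) appears. Here the deepest term is t(n-1), so the order is 1.

Order 1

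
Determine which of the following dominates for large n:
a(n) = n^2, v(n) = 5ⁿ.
Comparing growth rates:
Growth-rate hierarchy: log n ≺ any polynomial ≺ any exponential cⁿ (c>1) ≺ n! ≺ nⁿ.
exponential base 5 dominates polynomial degree 2 asymptotically.

v(n) grows faster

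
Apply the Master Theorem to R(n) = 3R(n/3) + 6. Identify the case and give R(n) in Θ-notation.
Master Theorem template: R(n) = a·R(n/b) + f(n).
Here: a=3, b=3, f(n)=6
Compute log_b(a) = log_3(3) = 1.
f(n) = 6 = O(n^(1-ε)) with ε = 1. Case 1: R(n) = Θ(n^log_b(a)) = Θ(n).

Case 1: R(n) = Θ(n)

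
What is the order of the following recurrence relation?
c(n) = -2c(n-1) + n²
The order is the largest lag k for which c(n-k) appears. Here the deepest term is c(n-1) (the n² term is non-homogeneous and does not affect the order), so the order is 1.

Order 1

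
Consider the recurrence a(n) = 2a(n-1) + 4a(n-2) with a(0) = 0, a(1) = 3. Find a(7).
Computing the sequence terms:
0, 3, 6, 24, 72, 240, 768, 2496

2496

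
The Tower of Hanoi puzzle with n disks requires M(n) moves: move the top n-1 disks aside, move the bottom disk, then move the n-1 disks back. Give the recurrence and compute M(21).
Moving n disks = move the top n-1 disks aside (M(n-1) moves) + move the largest disk (1 move) + move the n-1 disks back on top (M(n-1) moves), so M(n) = 2M(n-1) + 1, with M(1) = 1 (a single disk takes one move).
First terms: 1, 3, 7, 15, 31, 63, … — each is one less than a power of 2. Indeed M(n) + 1 = 2(M(n-1) + 1) with M(1) + 1 = 2, so M(n) + 1 = 2ⁿ and M(n) = 2ⁿ - 1.
Hence M(21) = 2^21 - 1 = 2097152 - 1 = 2097151.

M(n) = 2M(n-1) + 1, M(1) = 1; M(21) = 2097151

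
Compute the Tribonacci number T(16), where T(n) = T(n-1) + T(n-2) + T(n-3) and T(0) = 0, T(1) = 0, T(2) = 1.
Computing the sequence terms:
0, 0, 1, 1, 2, 4, 7, 13, 24, 44, 81, 149, 274, 504, 927, 1705, 3136

3136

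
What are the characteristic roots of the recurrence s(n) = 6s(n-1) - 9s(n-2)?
Substitute s(n) = rⁿ and divide through by rⁿ⁻²: r² - 6r + 9 = 0
Factor: (r - 3)² = 0, so r = 3 (double root).
General solution: s(n) = (A + Bn)·3ⁿ

Characteristic: r² - 6r + 9 = 0, Roots: r = 3 (double root)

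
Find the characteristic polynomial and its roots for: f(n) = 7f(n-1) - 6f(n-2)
Substitute f(n) = rⁿ and divide through by rⁿ⁻²: r² - 7r + 6 = 0
Factor: (r - 1)(r - 6) = 0, so r = 1, 6.
General solution: f(n) = A·1ⁿ + B·6ⁿ

Characteristic: r² - 7r + 6 = 0, Roots: r = 1, 6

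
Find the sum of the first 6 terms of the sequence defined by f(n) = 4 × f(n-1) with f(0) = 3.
Computing the sequence terms: 3, 12, 48, 192, 768, 3072
Adding these values together:

4095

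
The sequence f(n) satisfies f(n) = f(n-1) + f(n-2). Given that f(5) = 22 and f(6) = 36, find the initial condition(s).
Work backwards using f(k) = f(k+2) - f(k+1):
f(4) = f(6) - f(5) = 36 - 22 = 14
f(3) = f(5) - f(4) = 22 - 14 = 8
f(2) = f(4) - f(3) = 14 - 8 = 6
f(1) = f(3) - f(2) = 8 - 6 = 2
f(0) = f(2) - f(1) = 6 - 2 = 4

f(0) = 4, f(1) = 2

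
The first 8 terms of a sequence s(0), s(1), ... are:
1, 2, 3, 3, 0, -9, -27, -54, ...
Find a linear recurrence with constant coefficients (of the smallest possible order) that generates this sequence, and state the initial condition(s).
Look for the lowest-order linear relation among consecutive terms.
Observation: s(n) - 3·s(n-1) - (-3)·s(n-2) = 0 holds for the shown terms, and no order-1 relation s(n) = α·s(n-1) + β fits.
Check at n=3: 3·3 + (-3)·2 = 3. ✓

s(n) = 3s(n-1) - 3s(n-2), s(0) = 1, s(1) = 2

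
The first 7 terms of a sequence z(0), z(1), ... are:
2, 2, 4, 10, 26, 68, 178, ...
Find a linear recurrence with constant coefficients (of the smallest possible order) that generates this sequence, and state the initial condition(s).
Look for the lowest-order linear relation among consecutive terms.
Observation: z(n) - 3·z(n-1) - (-1)·z(n-2) = 0 holds for the shown terms, and no order-1 relation z(n) = α·z(n-1) + β fits.
Check at n=3: 3·4 + (-1)·2 = 10. ✓

z(n) = 3z(n-1) - z(n-2), z(0) = 2, z(1) = 2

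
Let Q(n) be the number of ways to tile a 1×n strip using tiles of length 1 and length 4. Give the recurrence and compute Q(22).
Condition on the last tile: it has length 1 (leaving a 1×(n-1) strip) or length 4 (leaving a 1×(n-4) strip), so Q(n) = Q(n-1) + Q(n-4) (order-4 linear recurrence).
For 0 ≤ i < 4 only unit tiles fit, so Q(i) = 1.
Iterating the recurrence: Q(4) = 2, Q(5) = 3, Q(6) = 4, Q(7) = 5, Q(8) = 7, Q(9) = 10, Q(10) = 14, Q(11) = 19, Q(12) = 26, Q(13) = 36, Q(14) = 50, Q(15) = 69, Q(16) = 95, Q(17) = 131, Q(18) = 181, Q(19) = 250, Q(20) = 345, Q(21) = 476, Q(22) = 657.

Q(n) = Q(n-1) + Q(n-4), with Q(i) = 1 for 0 ≤ i < 4; Q(22) = 657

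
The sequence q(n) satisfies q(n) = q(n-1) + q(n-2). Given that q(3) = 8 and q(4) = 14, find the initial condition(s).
Work backwards using q(k) = q(k+2) - q(k+1):
q(2) = q(4) - q(3) = 14 - 8 = 6
q(1) = q(3) - q(2) = 8 - 6 = 2
q(0) = q(2) - q(1) = 6 - 2 = 4

q(0) = 4, q(1) = 2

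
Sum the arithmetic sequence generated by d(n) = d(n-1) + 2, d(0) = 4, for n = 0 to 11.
Computing the sequence terms: 4, 6, 8, 10, 12, 14, 16, 18, 20, 22, 24, 26
Adding these values together:

180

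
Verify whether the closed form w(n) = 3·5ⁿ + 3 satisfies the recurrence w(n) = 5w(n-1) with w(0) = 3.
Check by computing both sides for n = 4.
From the recurrence with w(0) = 3:
  w(0) = 3, w(1) = 15, w(2) = 75, w(3) = 375, w(4) = 1875
  so the recurrence gives w(4) = 1875.
From the proposed closed form w(n) = 3·5ⁿ + 3:
  w(4) = 1878.
The recurrence gives 1875 but the closed form gives 1878, so the closed form does not satisfy the recurrence.

No, the closed form is incorrect.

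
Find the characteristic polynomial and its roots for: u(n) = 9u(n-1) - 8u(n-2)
Substitute u(n) = rⁿ and divide through by rⁿ⁻²: r² - 9r + 8 = 0
Factor: (r - 8)(r - 1) = 0, so r = 8, 1.
General solution: u(n) = A·8ⁿ + B·1ⁿ

Characteristic: r² - 9r + 8 = 0, Roots: r = 8, 1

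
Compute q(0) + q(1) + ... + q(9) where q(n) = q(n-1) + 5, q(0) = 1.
Computing the sequence terms: 1, 6, 11, 16, 21, 26, 31, 36, 41, 46
Adding these values together:

235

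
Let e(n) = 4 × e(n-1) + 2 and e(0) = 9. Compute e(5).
Computing step by step:
e(0) = 9
e(1) = 4 × 9 + 2 = 38
e(2) = 4 × 38 + 2 = 154
e(3) = 4 × 154 + 2 = 618
e(4) = 4 × 618 + 2 = 2474
e(5) = 4 × 2474 + 2 = 9898

9898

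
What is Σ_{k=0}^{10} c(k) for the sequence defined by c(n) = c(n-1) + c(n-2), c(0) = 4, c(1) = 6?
Computing the sequence terms: 4, 6, 10, 16, 26, 42, 68, 110, 178, 288, 466
Adding these values together:

1214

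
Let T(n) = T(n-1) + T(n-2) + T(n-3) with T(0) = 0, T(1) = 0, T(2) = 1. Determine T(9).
Computing the sequence terms:
0, 0, 1, 1, 2, 4, 7, 13, 24, 44

44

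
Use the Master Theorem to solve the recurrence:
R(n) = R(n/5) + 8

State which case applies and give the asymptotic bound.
Master Theorem template: R(n) = a·R(n/b) + f(n).
Here: a=1, b=5, f(n)=8
Compute log_b(a) = log_5(1) = 0.
f(n) = 8 = Θ(1). Case 2: R(n) = Θ(log n).

Case 2: R(n) = Θ(log n)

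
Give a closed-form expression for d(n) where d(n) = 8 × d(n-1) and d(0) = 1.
Recurrence: d(n) = 8 × d(n-1), initial: d(0) = 1.
Each term is 8 times the previous, so this is geometric with ratio 8. After n steps: d(n) = d(0)·8ⁿ = 8ⁿ.

d(n) = 8ⁿ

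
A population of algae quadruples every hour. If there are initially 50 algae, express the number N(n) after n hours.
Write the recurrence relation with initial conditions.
Each hour multiplies the count by 4, so the count after n hours depends only on the count after n-1 hours: N(n) = 4 × N(n-1). The starting count gives N(0) = 50.
Unrolling n times gives the closed form N(n) = 50 × 4ⁿ.

N(n) = 4 × N(n-1), N(0) = 50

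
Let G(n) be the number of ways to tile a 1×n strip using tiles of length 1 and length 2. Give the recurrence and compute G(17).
Condition on the last tile: it has length 1 (leaving a 1×(n-1) strip) or length 2 (leaving a 1×(n-2) strip), so G(n) = G(n-1) + G(n-2) (order-2 linear recurrence).
For 0 ≤ i < 2 only unit tiles fit, so G(i) = 1.
Iterating the recurrence: G(2) = 2, G(3) = 3, G(4) = 5, G(5) = 8, G(6) = 13, G(7) = 21, G(8) = 34, G(9) = 55, G(10) = 89, G(11) = 144, G(12) = 233, G(13) = 377, G(14) = 610, G(15) = 987, G(16) = 1597, G(17) = 2584.

G(n) = G(n-1) + G(n-2), with G(i) = 1 for 0 ≤ i < 2; G(17) = 2584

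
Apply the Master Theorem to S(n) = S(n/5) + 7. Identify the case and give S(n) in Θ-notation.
Master Theorem template: S(n) = a·S(n/b) + f(n).
Here: a=1, b=5, f(n)=7
Compute log_b(a) = log_5(1) = 0.
f(n) = 7 = Θ(1). Case 2: S(n) = Θ(log n).

Case 2: S(n) = Θ(log n)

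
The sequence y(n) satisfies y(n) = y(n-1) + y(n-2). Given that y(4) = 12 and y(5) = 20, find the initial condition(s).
Work backwards using y(k) = y(k+2) - y(k+1):
y(3) = y(5) - y(4) = 20 - 12 = 8
y(2) = y(4) - y(3) = 12 - 8 = 4
y(1) = y(3) - y(2) = 8 - 4 = 4
y(0) = y(2) - y(1) = 4 - 4 = 0

y(0) = 0, y(1) = 4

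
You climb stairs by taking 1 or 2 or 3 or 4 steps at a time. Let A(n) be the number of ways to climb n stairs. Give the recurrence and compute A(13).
Condition on the size of the last step (1 to 4): before it there were n-1, …, n-4 stairs climbed, and these cases are disjoint, so A(n) = A(n-1) + A(n-2) + A(n-3) + A(n-4) (order-4 linear recurrence).
Initial conditions by direct count (compositions of i into parts ≤ 4): A(1) = 1; A(2) = 2; A(3) = 4; A(4) = 8.
Iterating the recurrence: A(5) = 15, A(6) = 29, A(7) = 56, A(8) = 108, A(9) = 208, A(10) = 401, A(11) = 773, A(12) = 1490, A(13) = 2872.

A(n) = A(n-1) + A(n-2) + A(n-3) + A(n-4), A(1) = 1, A(2) = 2, A(3) = 4, A(4) = 8; A(13) = 2872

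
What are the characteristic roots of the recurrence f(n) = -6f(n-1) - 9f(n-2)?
Substitute f(n) = rⁿ and divide through by rⁿ⁻²: r² + 6r + 9 = 0
Factor: (r + 3)² = 0, so r = -3 (double root).
General solution: f(n) = (A + Bn)·(-3)ⁿ

Characteristic: r² + 6r + 9 = 0, Roots: r = -3 (double root)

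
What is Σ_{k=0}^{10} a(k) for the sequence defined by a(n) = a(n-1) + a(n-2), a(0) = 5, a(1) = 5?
Computing the sequence terms: 5, 5, 10, 15, 25, 40, 65, 105, 170, 275, 445
Adding these values together:

1160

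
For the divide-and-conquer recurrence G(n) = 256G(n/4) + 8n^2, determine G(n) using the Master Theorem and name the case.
Master Theorem template: G(n) = a·G(n/b) + f(n).
Here: a=256, b=4, f(n)=8n^2
Compute log_b(a) = log_4(256) = 4.
f(n) = 8n^2 = O(n^(4-ε)) with ε = 2. Case 1: G(n) = Θ(n^log_b(a)) = Θ(n^4).

Case 1: G(n) = Θ(n^4)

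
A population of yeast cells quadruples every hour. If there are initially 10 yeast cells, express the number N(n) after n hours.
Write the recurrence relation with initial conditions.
Each hour multiplies the count by 4, so the count after n hours depends only on the count after n-1 hours: N(n) = 4 × N(n-1). The starting count gives N(0) = 10.
Unrolling n times gives the closed form N(n) = 10 × 4ⁿ.

N(n) = 4 × N(n-1), N(0) = 10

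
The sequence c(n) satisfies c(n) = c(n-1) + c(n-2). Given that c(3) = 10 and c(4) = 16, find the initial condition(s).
Work backwards using c(k) = c(k+2) - c(k+1):
c(2) = c(4) - c(3) = 16 - 10 = 6
c(1) = c(3) - c(2) = 10 - 6 = 4
c(0) = c(2) - c(1) = 6 - 4 = 2

c(0) = 2, c(1) = 4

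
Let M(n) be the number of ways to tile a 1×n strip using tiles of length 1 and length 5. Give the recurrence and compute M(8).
Condition on the last tile: it has length 1 (leaving a 1×(n-1) strip) or length 5 (leaving a 1×(n-5) strip), so M(n) = M(n-1) + M(n-5) (order-5 linear recurrence).
For 0 ≤ i < 5 only unit tiles fit, so M(i) = 1.
Iterating the recurrence: M(5) = 2, M(6) = 3, M(7) = 4, M(8) = 5.

M(n) = M(n-1) + M(n-5), with M(i) = 1 for 0 ≤ i < 5; M(8) = 5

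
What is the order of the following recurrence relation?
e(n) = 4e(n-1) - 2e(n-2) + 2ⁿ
The order is the largest lag k for which e(n-k) appears. Here the deepest term is e(n-2) (the 2ⁿ term is non-homogeneous and does not affect the order), so the order is 2.

Order 2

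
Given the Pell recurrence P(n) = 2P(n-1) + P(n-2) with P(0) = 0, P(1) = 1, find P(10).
Computing the sequence terms:
0, 1, 2, 5, 12, 29, 70, 169, 408, 985, 2378

2378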